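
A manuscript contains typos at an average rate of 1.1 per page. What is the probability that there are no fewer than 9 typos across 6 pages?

Over the interval, μ = 1.1 × 6 = 6.6 (6 pages).
P(N ≥ 9) = 1 − P(N ≤ 8) = 1 − Σ_{j=0}^{8} e^(−μ) μ^j/j! ≈ 0.2204.

0.2204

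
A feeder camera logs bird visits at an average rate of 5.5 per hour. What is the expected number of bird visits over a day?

132

E[N] = λt = 5.5 × 24 = 132 (a day = 24 hours).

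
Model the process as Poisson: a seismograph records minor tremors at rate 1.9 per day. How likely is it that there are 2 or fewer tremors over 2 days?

0.2689

Over the interval, μ = 1.9 × 2 = 3.8 (2 days).
P(N ≤ 2) = Σ_{j=0}^{2} e^(−μ) μ^j/j! ≈ 0.2689.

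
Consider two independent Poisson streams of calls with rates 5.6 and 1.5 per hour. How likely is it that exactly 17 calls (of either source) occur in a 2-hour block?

0.0743

Independent Poisson processes superpose: combined rate λ = 5.6 + 1.5 = 7.1 per hour.
Over the interval, μ = 7.1 × 2 = 14.2 (a 2-hour block = 2 hours).
P(N = 17) = e^(−14.2) · 14.2^17/17! ≈ 0.0743.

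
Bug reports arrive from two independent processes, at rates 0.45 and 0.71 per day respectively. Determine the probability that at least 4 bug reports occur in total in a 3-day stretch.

0.4590

Independent Poisson processes superpose: combined rate λ = 0.45 + 0.71 = 1.16 per day.
Over the interval, μ = 1.16 × 3 = 3.48 (a 3-day stretch = 3 days).
P(N ≥ 4) = 1 − P(N ≤ 3) ≈ 0.4590.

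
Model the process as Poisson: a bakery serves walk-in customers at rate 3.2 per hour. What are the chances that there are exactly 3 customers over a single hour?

With mean μ = 3.2 per hour,
P(N = 3) = e^(−μ) μ^3/3! = e^(−3.2) · 3.2^3/6 ≈ 0.2226.

0.2226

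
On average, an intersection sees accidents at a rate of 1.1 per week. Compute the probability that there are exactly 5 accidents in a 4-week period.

0.1687

Over the interval, μ = 1.1 × 4 = 4.4 (a 4-week period = 4 weeks).
P(N = 5) = e^(−μ) μ^5/5! = e^(−4.4) · 4.4^5/120 ≈ 0.1687.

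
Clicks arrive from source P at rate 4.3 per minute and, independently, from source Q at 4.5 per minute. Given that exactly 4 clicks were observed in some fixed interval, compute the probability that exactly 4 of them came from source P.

0.0570

Given the total, each event is independently from source P with probability p = λ_P/(λ_P+λ_Q) = 4.3/8.8 ≈ 0.4886.
So K ~ Binomial(4, 4.3/8.8): P(K = 4) = C(4,4) · (4.3/8.8)^4 · (4.5/8.8)^0 ≈ 0.0570.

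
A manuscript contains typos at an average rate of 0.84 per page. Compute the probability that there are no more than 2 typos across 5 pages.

0.2102

Over the interval, μ = 0.84 × 5 = 4.2 (5 pages).
P(N ≤ 2) = Σ_{j=0}^{2} e^(−μ) μ^j/j! ≈ 0.2102.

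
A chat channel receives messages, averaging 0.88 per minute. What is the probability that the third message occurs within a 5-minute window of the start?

0.8149

Over the interval, μ = 0.88 × 5 = 4.4 (a 5-minute window = 5 minutes).
The third arrival falls in the interval iff at least 3 events occur there: P(S_3 ≤ t) = P(N ≥ 3) = 1 − P(N ≤ 2) ≈ 0.8149.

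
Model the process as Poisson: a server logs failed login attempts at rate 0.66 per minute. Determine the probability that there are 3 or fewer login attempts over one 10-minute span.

0.1052

Over the interval, μ = 0.66 × 10 = 6.6 (a 10-minute span = 10 minutes).
P(N ≤ 3) = Σ_{j=0}^{3} e^(−μ) μ^j/j! ≈ 0.1052.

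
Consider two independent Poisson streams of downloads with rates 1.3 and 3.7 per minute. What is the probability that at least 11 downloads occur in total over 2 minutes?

Independent Poisson processes superpose: combined rate λ = 1.3 + 3.7 = 5 per minute.
Over the interval, μ = 5 × 2 = 10 (2 minutes).
P(N ≥ 11) = 1 − P(N ≤ 10) ≈ 0.4170.

0.4170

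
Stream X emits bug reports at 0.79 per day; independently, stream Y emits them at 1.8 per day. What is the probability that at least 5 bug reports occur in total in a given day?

Independent Poisson processes superpose: combined rate λ = 0.79 + 1.8 = 2.59 per day.
So μ = 2.59.
P(N ≥ 5) = 1 − P(N ≤ 4) ≈ 0.1212.

0.1212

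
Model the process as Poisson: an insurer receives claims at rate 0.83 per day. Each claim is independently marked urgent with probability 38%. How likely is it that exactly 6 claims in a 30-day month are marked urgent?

0.0775

Thinning: the claims that are marked urgent themselves form a Poisson process with rate 0.38 × 0.83 = 0.3154 per day.
Over the interval, μ = 0.3154 × 30 = 9.462 (a 30-day month = 30 days).
P(N = 6) = e^(−9.462) · 9.462^6/6! ≈ 0.0775.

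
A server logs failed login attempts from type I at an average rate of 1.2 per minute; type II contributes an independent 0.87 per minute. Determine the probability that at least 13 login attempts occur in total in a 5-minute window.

Independent Poisson processes superpose: combined rate λ = 1.2 + 0.87 = 2.07 per minute.
Over the interval, μ = 2.07 × 5 = 10.35 (a 5-minute window = 5 minutes).
P(N ≥ 13) = 1 − P(N ≤ 12) ≈ 0.2427.

0.2427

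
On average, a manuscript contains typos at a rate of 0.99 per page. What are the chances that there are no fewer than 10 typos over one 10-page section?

0.5295

Over the interval, μ = 0.99 × 10 = 9.9 (a 10-page section = 10 pages).
P(N ≥ 10) = 1 − P(N ≤ 9) = 1 − Σ_{j=0}^{9} e^(−μ) μ^j/j! ≈ 0.5295.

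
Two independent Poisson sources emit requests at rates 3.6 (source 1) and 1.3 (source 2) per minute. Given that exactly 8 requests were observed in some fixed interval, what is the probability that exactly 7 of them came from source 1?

Given the total, each event is independently from source 1 with probability p = λ_1/(λ_1+λ_2) = 3.6/4.9 ≈ 0.7347.
So K ~ Binomial(8, 3.6/4.9): P(K = 7) = C(8,7) · (3.6/4.9)^7 · (1.3/4.9)^1 ≈ 0.2452.

0.2452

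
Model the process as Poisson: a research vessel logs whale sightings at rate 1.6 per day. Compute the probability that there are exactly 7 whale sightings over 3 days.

0.0959

Over the interval, μ = 1.6 × 3 = 4.8 (3 days).
P(N = 7) = e^(−μ) μ^7/7! = e^(−4.8) · 4.8^7/5040 ≈ 0.0959.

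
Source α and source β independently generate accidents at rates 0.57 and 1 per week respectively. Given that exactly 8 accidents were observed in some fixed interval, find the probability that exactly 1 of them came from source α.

0.1235

Given the total, each event is independently from source α with probability p = λ_α/(λ_α+λ_β) = 0.57/1.57 ≈ 0.3631.
So K ~ Binomial(8, 0.57/1.57): P(K = 1) = C(8,1) · (0.57/1.57)^1 · (1/1.57)^7 ≈ 0.1235.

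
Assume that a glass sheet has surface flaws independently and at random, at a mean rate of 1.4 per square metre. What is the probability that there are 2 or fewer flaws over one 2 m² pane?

0.4695

Over the interval, μ = 1.4 × 2 = 2.8 (a 2 m² pane = 2 square metres).
P(N ≤ 2) = Σ_{j=0}^{2} e^(−μ) μ^j/j! ≈ 0.4695.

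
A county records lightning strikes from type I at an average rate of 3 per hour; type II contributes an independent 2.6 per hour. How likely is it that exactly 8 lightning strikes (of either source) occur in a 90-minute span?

Independent Poisson processes superpose: combined rate λ = 3 + 2.6 = 5.6 per hour.
Over the interval, μ = 5.6 × 1.5 = 8.4 (a 90-minute span = 1.5 hours).
P(N = 8) = e^(−8.4) · 8.4^8/8! ≈ 0.1382.

0.1382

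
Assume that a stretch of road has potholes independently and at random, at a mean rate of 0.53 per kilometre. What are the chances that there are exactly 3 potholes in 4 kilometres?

Over the interval, μ = 0.53 × 4 = 2.12 (4 kilometres).
P(N = 3) = e^(−μ) μ^3/3! = e^(−2.12) · 2.12^3/6 ≈ 0.1906.

0.1906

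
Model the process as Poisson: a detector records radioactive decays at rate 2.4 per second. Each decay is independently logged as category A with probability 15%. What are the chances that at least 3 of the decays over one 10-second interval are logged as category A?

0.6973

Thinning: the decays that are logged as category A themselves form a Poisson process with rate 0.15 × 2.4 = 0.36 per second.
Over the interval, μ = 0.36 × 10 = 3.6 (a 10-second interval = 10 seconds).
P(N ≥ 3) = 1 − P(N ≤ 2) ≈ 0.6973.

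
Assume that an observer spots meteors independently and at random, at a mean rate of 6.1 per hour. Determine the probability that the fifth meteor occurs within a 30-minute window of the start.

0.1932

Over the interval, μ = 6.1 × 0.5 = 3.05 (a 30-minute window = 0.5 hours).
The fifth arrival falls in the interval iff at least 5 events occur there: P(S_5 ≤ t) = P(N ≥ 5) = 1 − P(N ≤ 4) ≈ 0.1932.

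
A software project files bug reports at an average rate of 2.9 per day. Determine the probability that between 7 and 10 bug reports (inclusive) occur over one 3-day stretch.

Over the interval, μ = 2.9 × 3 = 8.7 (a 3-day stretch = 3 days).
P(7 ≤ N ≤ 10) = Σ_{j=7}^{10} e^(−8.7) · 8.7^j/j! ≈ 0.5054.

0.5054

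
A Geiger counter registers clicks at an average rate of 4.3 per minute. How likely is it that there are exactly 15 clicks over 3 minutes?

Over the interval, μ = 4.3 × 3 = 12.9 (3 minutes).
P(N = 15) = e^(−μ) μ^15/15! = e^(−12.9) · 12.9^15/1307674368000 ≈ 0.0871.

0.0871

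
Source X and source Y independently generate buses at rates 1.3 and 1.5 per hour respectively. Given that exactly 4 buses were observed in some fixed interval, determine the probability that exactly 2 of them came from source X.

0.3712

Given the total, each event is independently from source X with probability p = λ_X/(λ_X+λ_Y) = 1.3/2.8 ≈ 0.4643.
So K ~ Binomial(4, 1.3/2.8): P(K = 2) = C(4,2) · (1.3/2.8)^2 · (1.5/2.8)^2 ≈ 0.3712.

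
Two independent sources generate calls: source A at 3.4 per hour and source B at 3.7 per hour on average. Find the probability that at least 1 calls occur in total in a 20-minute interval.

Independent Poisson processes superpose: combined rate λ = 3.4 + 3.7 = 7.1 per hour.
Over the interval, μ = 7.1 × 1/3 ≈ 2.36667 (a 20-minute interval = 1/3 hours).
P(N ≥ 1) = 1 − P(N ≤ 0) ≈ 0.9062.

0.9062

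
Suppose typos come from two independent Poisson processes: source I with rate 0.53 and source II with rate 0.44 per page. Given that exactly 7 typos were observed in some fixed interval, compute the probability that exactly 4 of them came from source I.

0.2912

Given the total, each event is independently from source I with probability p = λ_I/(λ_I+λ_II) = 0.53/0.97 ≈ 0.5464.
So K ~ Binomial(7, 0.53/0.97): P(K = 4) = C(7,4) · (0.53/0.97)^4 · (0.44/0.97)^3 ≈ 0.2912.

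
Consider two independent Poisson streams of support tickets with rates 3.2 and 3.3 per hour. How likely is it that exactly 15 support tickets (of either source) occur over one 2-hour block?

0.0885

Independent Poisson processes superpose: combined rate λ = 3.2 + 3.3 = 6.5 per hour.
Over the interval, μ = 6.5 × 2 = 13 (a 2-hour block = 2 hours).
P(N = 15) = e^(−13) · 13^15/15! ≈ 0.0885.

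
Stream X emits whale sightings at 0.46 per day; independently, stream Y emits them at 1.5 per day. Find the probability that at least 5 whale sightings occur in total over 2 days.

0.3555

Independent Poisson processes superpose: combined rate λ = 0.46 + 1.5 = 1.96 per day.
Over the interval, μ = 1.96 × 2 = 3.92 (2 days).
P(N ≥ 5) = 1 − P(N ≤ 4) ≈ 0.3555.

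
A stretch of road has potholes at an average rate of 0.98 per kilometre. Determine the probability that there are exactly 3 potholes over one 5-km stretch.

Over the interval, μ = 0.98 × 5 = 4.9 (a 5-km stretch = 5 kilometres).
P(N = 3) = e^(−μ) μ^3/3! = e^(−4.9) · 4.9^3/6 ≈ 0.1460.

0.1460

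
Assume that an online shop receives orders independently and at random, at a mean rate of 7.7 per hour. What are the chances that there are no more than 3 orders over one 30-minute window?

Over the interval, μ = 7.7 × 0.5 = 3.85 (a 30-minute window = 0.5 hours).
P(N ≤ 3) = Σ_{j=0}^{3} e^(−μ) μ^j/j! ≈ 0.4633.

0.4633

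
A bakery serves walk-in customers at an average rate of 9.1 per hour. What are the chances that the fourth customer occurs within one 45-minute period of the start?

0.9086

Over the interval, μ = 9.1 × 0.75 = 6.825 (a 45-minute period = 0.75 hours).
The fourth arrival falls in the interval iff at least 4 events occur there: P(S_4 ≤ t) = P(N ≥ 4) = 1 − P(N ≤ 3) ≈ 0.9086.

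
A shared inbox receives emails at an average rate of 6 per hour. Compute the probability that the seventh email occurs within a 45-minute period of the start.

0.1689

Over the interval, μ = 6 × 0.75 = 4.5 (a 45-minute period = 0.75 hours).
The seventh arrival falls in the interval iff at least 7 events occur there: P(S_7 ≤ t) = P(N ≥ 7) = 1 − P(N ≤ 6) ≈ 0.1689.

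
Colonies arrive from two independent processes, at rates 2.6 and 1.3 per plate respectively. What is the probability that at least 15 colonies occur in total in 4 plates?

Independent Poisson processes superpose: combined rate λ = 2.6 + 1.3 = 3.9 per plate.
Over the interval, μ = 3.9 × 4 = 15.6 (4 plates).
P(N ≥ 15) = 1 − P(N ≤ 14) ≈ 0.5944.

0.5944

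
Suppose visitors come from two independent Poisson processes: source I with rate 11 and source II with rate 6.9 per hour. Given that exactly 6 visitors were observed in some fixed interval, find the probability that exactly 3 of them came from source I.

Given the total, each event is independently from source I with probability p = λ_I/(λ_I+λ_II) = 11/17.9 ≈ 0.6145.
So K ~ Binomial(6, 11/17.9): P(K = 3) = C(6,3) · (11/17.9)^3 · (6.9/17.9)^3 ≈ 0.2659.

0.2659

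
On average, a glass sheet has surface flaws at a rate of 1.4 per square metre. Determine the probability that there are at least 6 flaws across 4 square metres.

Over the interval, μ = 1.4 × 4 = 5.6 (4 square metres).
P(N ≥ 6) = 1 − P(N ≤ 5) = 1 − Σ_{j=0}^{5} e^(−μ) μ^j/j! ≈ 0.4881.

0.4881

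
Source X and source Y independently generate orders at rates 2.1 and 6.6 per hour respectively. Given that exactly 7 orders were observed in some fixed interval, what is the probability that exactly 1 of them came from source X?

0.3221

Given the total, each event is independently from source X with probability p = λ_X/(λ_X+λ_Y) = 2.1/8.7 ≈ 0.2414.
So K ~ Binomial(7, 2.1/8.7): P(K = 1) = C(7,1) · (2.1/8.7)^1 · (6.6/8.7)^6 ≈ 0.3221.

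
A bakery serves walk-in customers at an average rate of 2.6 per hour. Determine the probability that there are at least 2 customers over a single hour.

0.7326

With mean μ = 2.6 per hour,
P(N ≥ 2) = 1 − P(N ≤ 1) = 1 − Σ_{j=0}^{1} e^(−μ) μ^j/j! ≈ 0.7326.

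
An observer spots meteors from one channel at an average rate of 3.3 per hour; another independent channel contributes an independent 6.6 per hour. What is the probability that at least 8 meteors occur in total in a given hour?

Independent Poisson processes superpose: combined rate λ = 3.3 + 6.6 = 9.9 per hour.
So μ = 9.9.
P(N ≥ 8) = 1 − P(N ≤ 7) ≈ 0.7706.

0.7706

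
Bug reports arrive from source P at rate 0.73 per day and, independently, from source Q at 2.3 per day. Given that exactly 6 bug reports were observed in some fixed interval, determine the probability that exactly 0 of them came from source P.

0.1913

Given the total, each event is independently from source P with probability p = λ_P/(λ_P+λ_Q) = 0.73/3.03 ≈ 0.2409.
So K ~ Binomial(6, 0.73/3.03): P(K = 0) = C(6,0) · (0.73/3.03)^0 · (2.3/3.03)^6 ≈ 0.1913.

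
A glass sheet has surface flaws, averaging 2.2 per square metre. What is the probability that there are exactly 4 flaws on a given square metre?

0.1082

With mean μ = 2.2 per square metre,
P(N = 4) = e^(−μ) μ^4/4! = e^(−2.2) · 2.2^4/24 ≈ 0.1082.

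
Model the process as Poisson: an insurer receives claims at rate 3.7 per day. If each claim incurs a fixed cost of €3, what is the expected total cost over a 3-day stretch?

E[N] = 3.7 × 3 = 11.1 (a 3-day stretch = 3 days); E[cost] = 11.1 × €3 = €33.3.

€33.3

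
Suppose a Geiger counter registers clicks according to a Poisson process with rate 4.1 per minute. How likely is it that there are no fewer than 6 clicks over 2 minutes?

Over the interval, μ = 4.1 × 2 = 8.2 (2 minutes).
P(N ≥ 6) = 1 − P(N ≤ 5) = 1 − Σ_{j=0}^{5} e^(−μ) μ^j/j! ≈ 0.8264.

0.8264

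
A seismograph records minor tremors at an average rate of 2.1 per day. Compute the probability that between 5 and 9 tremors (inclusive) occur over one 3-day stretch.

0.6470

Over the interval, μ = 2.1 × 3 = 6.3 (a 3-day stretch = 3 days).
P(5 ≤ N ≤ 9) = Σ_{j=5}^{9} e^(−6.3) · 6.3^j/j! ≈ 0.6470.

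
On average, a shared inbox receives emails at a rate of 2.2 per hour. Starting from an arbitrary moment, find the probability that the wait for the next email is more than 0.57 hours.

The wait for the next event is exponential with rate λ = 2.2 per hour.
P(T > 0.57) = e^(−λt) = e^(−2.2 × 0.57) = e^(−1.254) ≈ 0.2854.

0.2854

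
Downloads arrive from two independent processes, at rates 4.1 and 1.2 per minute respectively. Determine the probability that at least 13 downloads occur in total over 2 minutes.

Independent Poisson processes superpose: combined rate λ = 4.1 + 1.2 = 5.3 per minute.
Over the interval, μ = 5.3 × 2 = 10.6 (2 minutes).
P(N ≥ 13) = 1 − P(N ≤ 12) ≈ 0.2684.

0.2684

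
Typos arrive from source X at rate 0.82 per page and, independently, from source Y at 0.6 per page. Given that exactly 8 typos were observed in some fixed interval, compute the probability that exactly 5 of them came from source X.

0.2713

Given the total, each event is independently from source X with probability p = λ_X/(λ_X+λ_Y) = 0.82/1.42 ≈ 0.5775.
So K ~ Binomial(8, 0.82/1.42): P(K = 5) = C(8,5) · (0.82/1.42)^5 · (0.6/1.42)^3 ≈ 0.2713.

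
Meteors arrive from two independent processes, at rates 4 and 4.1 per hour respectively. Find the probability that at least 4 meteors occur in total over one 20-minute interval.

0.2859

Independent Poisson processes superpose: combined rate λ = 4 + 4.1 = 8.1 per hour.
Over the interval, μ = 8.1 × 1/3 = 2.7 (a 20-minute interval = 1/3 hours).
P(N ≥ 4) = 1 − P(N ≤ 3) ≈ 0.2859.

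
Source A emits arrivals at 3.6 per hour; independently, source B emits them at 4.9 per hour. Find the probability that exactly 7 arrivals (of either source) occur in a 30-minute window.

Independent Poisson processes superpose: combined rate λ = 3.6 + 4.9 = 8.5 per hour.
Over the interval, μ = 8.5 × 0.5 = 4.25 (a 30-minute window = 0.5 hours).
P(N = 7) = e^(−4.25) · 4.25^7/7! ≈ 0.0709.

0.0709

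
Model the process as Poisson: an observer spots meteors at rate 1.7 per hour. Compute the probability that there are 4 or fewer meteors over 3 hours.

Over the interval, μ = 1.7 × 3 = 5.1 (3 hours).
P(N ≤ 4) = Σ_{j=0}^{4} e^(−μ) μ^j/j! ≈ 0.4231.

0.4231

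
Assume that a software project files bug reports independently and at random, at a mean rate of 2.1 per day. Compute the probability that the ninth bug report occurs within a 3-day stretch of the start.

0.1852

Over the interval, μ = 2.1 × 3 = 6.3 (a 3-day stretch = 3 days).
The ninth arrival falls in the interval iff at least 9 events occur there: P(S_9 ≤ t) = P(N ≥ 9) = 1 − P(N ≤ 8) ≈ 0.1852.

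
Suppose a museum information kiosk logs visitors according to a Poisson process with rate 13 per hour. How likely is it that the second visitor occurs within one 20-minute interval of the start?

Over the interval, μ = 13 × 1/3 ≈ 4.33333 (a 20-minute interval = 1/3 hours).
The second arrival falls in the interval iff at least 2 events occur there: P(S_2 ≤ t) = P(N ≥ 2) = 1 − P(N ≤ 1) ≈ 0.9300.

0.9300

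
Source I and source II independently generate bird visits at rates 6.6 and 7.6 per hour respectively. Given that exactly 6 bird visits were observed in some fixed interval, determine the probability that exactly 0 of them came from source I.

0.0235

Given the total, each event is independently from source I with probability p = λ_I/(λ_I+λ_II) = 6.6/14.2 ≈ 0.4648.
So K ~ Binomial(6, 6.6/14.2): P(K = 0) = C(6,0) · (6.6/14.2)^0 · (7.6/14.2)^6 ≈ 0.0235.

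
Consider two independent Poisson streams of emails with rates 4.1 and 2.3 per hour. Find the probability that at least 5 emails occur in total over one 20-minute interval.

Independent Poisson processes superpose: combined rate λ = 4.1 + 2.3 = 6.4 per hour.
Over the interval, μ = 6.4 × 1/3 ≈ 2.13333 (a 20-minute interval = 1/3 hours).
P(N ≥ 5) = 1 − P(N ≤ 4) ≈ 0.0655.

0.0655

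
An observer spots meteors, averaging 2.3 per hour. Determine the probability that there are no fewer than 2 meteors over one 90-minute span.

Over the interval, μ = 2.3 × 1.5 = 3.45 (a 90-minute span = 1.5 hours).
P(N ≥ 2) = 1 − P(N ≤ 1) = 1 − Σ_{j=0}^{1} e^(−μ) μ^j/j! ≈ 0.8587.

0.8587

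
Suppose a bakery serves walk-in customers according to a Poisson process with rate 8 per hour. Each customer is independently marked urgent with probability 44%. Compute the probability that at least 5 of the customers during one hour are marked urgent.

Thinning: the customers that are marked urgent themselves form a Poisson process with rate 0.44 × 8 = 3.52 per hour.
So μ = 3.52.
P(N ≥ 5) = 1 − P(N ≤ 4) ≈ 0.2783.

0.2783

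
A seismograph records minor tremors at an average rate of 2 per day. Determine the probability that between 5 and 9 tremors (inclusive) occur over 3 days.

0.6310

Over the interval, μ = 2 × 3 = 6 (3 days).
P(5 ≤ N ≤ 9) = Σ_{j=5}^{9} e^(−6) · 6^j/j! ≈ 0.6310.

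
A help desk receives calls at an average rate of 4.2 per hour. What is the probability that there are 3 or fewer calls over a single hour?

With mean μ = 4.2 per hour,
P(N ≤ 3) = Σ_{j=0}^{3} e^(−μ) μ^j/j! ≈ 0.3954.

0.3954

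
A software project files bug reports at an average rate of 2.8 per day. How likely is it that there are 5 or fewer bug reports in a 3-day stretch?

0.1573

Over the interval, μ = 2.8 × 3 = 8.4 (a 3-day stretch = 3 days).
P(N ≤ 5) = Σ_{j=0}^{5} e^(−μ) μ^j/j! ≈ 0.1573.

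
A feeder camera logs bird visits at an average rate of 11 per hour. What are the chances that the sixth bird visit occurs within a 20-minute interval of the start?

Over the interval, μ = 11 × 1/3 ≈ 3.66667 (a 20-minute interval = 1/3 hours).
The sixth arrival falls in the interval iff at least 6 events occur there: P(S_6 ≤ t) = P(N ≥ 6) = 1 − P(N ≤ 5) ≈ 0.1652.

0.1652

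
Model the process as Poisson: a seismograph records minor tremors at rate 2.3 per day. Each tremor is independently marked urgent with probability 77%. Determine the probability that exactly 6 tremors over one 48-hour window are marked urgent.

Thinning: the tremors that are marked urgent themselves form a Poisson process with rate 0.77 × 2.3 = 1.771 per day.
Over the interval, μ = 1.771 × 2 = 3.542 (a 48-hour window = 2 days).
P(N = 6) = e^(−3.542) · 3.542^6/6! ≈ 0.0794.

0.0794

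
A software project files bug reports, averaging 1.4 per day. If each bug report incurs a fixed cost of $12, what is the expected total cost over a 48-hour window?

E[N] = 1.4 × 2 = 2.8 (a 48-hour window = 2 days); E[cost] = 2.8 × $12 = $33.6.

$33.6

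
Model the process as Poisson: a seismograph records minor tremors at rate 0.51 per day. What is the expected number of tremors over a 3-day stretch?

E[N] = λt = 0.51 × 3 = 1.53 (a 3-day stretch = 3 days).

1.53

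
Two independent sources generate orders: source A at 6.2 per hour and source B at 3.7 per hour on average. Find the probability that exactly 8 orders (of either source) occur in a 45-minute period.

0.1366

Independent Poisson processes superpose: combined rate λ = 6.2 + 3.7 = 9.9 per hour.
Over the interval, μ = 9.9 × 0.75 = 7.425 (a 45-minute period = 0.75 hours).
P(N = 8) = e^(−7.425) · 7.425^8/8! ≈ 0.1366.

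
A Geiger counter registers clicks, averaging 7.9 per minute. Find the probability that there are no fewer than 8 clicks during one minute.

0.5330

With mean μ = 7.9 per minute,
P(N ≥ 8) = 1 − P(N ≤ 7) = 1 − Σ_{j=0}^{7} e^(−μ) μ^j/j! ≈ 0.5330.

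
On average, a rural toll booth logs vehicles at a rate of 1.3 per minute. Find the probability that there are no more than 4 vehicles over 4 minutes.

0.4061

Over the interval, μ = 1.3 × 4 = 5.2 (4 minutes).
P(N ≤ 4) = Σ_{j=0}^{4} e^(−μ) μ^j/j! ≈ 0.4061.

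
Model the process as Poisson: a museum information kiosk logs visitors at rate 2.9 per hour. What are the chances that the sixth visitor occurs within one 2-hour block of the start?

Over the interval, μ = 2.9 × 2 = 5.8 (a 2-hour block = 2 hours).
The sixth arrival falls in the interval iff at least 6 events occur there: P(S_6 ≤ t) = P(N ≥ 6) = 1 − P(N ≤ 5) ≈ 0.5217.

0.5217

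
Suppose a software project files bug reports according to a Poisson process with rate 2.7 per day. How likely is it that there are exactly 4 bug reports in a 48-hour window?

Over the interval, μ = 2.7 × 2 = 5.4 (a 48-hour window = 2 days).
P(N = 4) = e^(−μ) μ^4/4! = e^(−5.4) · 5.4^4/24 ≈ 0.1600.

0.1600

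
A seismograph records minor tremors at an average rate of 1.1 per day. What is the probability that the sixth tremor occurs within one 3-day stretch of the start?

0.1171

Over the interval, μ = 1.1 × 3 = 3.3 (a 3-day stretch = 3 days).
The sixth arrival falls in the interval iff at least 6 events occur there: P(S_6 ≤ t) = P(N ≥ 6) = 1 − P(N ≤ 5) ≈ 0.1171.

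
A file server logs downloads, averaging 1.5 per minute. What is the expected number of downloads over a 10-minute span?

15

E[N] = λt = 1.5 × 10 = 15 (a 10-minute span = 10 minutes).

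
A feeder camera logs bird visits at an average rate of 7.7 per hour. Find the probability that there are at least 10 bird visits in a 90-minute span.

Over the interval, μ = 7.7 × 1.5 = 11.55 (a 90-minute span = 1.5 hours).
P(N ≥ 10) = 1 − P(N ≤ 9) = 1 − Σ_{j=0}^{9} e^(−μ) μ^j/j! ≈ 0.7161.

0.7161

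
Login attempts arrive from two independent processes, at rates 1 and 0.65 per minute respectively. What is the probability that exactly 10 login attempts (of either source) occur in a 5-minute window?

0.1052

Independent Poisson processes superpose: combined rate λ = 1 + 0.65 = 1.65 per minute.
Over the interval, μ = 1.65 × 5 = 8.25 (a 5-minute window = 5 minutes).
P(N = 10) = e^(−8.25) · 8.25^10/10! ≈ 0.1052.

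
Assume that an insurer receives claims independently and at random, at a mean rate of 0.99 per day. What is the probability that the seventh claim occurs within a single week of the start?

Over the interval, μ = 0.99 × 7 = 6.93 (a week = 7 days).
The seventh arrival falls in the interval iff at least 7 events occur there: P(S_7 ≤ t) = P(N ≥ 7) = 1 − P(N ≤ 6) ≈ 0.5398.

0.5398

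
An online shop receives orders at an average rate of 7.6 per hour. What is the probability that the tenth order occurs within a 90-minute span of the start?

Over the interval, μ = 7.6 × 1.5 = 11.4 (a 90-minute span = 1.5 hours).
The tenth arrival falls in the interval iff at least 10 events occur there: P(S_10 ≤ t) = P(N ≥ 10) = 1 − P(N ≤ 9) ≈ 0.7013.

0.7013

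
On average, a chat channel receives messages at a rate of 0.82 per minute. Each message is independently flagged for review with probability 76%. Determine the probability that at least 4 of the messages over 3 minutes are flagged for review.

Thinning: the messages that are flagged for review themselves form a Poisson process with rate 0.76 × 0.82 = 0.6232 per minute.
Over the interval, μ = 0.6232 × 3 = 1.8696 (3 minutes).
P(N ≥ 4) = 1 − P(N ≤ 3) ≈ 0.1201.

0.1201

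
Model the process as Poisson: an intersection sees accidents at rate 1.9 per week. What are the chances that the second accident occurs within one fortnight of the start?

Over the interval, μ = 1.9 × 2 = 3.8 (a fortnight = 2 weeks).
The second arrival falls in the interval iff at least 2 events occur there: P(S_2 ≤ t) = P(N ≥ 2) = 1 − P(N ≤ 1) ≈ 0.8926.

0.8926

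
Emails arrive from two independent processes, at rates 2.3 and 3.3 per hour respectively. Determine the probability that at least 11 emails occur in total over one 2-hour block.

0.5638

Independent Poisson processes superpose: combined rate λ = 2.3 + 3.3 = 5.6 per hour.
Over the interval, μ = 5.6 × 2 = 11.2 (a 2-hour block = 2 hours).
P(N ≥ 11) = 1 − P(N ≤ 10) ≈ 0.5638.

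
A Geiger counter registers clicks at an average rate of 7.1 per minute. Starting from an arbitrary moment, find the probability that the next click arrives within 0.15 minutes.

0.6553

Inter-arrival times are exponential with rate λ = 7.1 per minute.
P(T ≤ 0.15) = 1 − e^(−λt) = 1 − e^(−7.1 × 0.15) = 1 − e^(−1.065) ≈ 0.6553.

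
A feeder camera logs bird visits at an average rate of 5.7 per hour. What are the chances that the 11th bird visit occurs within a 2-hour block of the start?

0.5869

Over the interval, μ = 5.7 × 2 = 11.4 (a 2-hour block = 2 hours).
The 11th arrival falls in the interval iff at least 11 events occur there: P(S_11 ≤ t) = P(N ≥ 11) = 1 − P(N ≤ 10) ≈ 0.5869.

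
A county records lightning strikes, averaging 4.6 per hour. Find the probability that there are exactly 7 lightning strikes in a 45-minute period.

Over the interval, μ = 4.6 × 0.75 = 3.45 (a 45-minute period = 0.75 hours).
P(N = 7) = e^(−μ) μ^7/7! = e^(−3.45) · 3.45^7/5040 ≈ 0.0366.

0.0366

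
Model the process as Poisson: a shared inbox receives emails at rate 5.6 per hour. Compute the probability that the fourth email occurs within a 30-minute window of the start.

Over the interval, μ = 5.6 × 0.5 = 2.8 (a 30-minute window = 0.5 hours).
The fourth arrival falls in the interval iff at least 4 events occur there: P(S_4 ≤ t) = P(N ≥ 4) = 1 − P(N ≤ 3) ≈ 0.3081.

0.3081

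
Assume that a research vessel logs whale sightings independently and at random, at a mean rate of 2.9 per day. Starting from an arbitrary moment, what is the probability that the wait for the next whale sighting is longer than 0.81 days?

0.0955

The wait for the next event is exponential with rate λ = 2.9 per day.
P(T > 0.81) = e^(−λt) = e^(−2.9 × 0.81) = e^(−2.349) ≈ 0.0955.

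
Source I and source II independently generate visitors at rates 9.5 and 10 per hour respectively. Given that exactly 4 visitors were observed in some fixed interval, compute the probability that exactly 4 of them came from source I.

Given the total, each event is independently from source I with probability p = λ_I/(λ_I+λ_II) = 9.5/19.5 ≈ 0.4872.
So K ~ Binomial(4, 9.5/19.5): P(K = 4) = C(4,4) · (9.5/19.5)^4 · (10/19.5)^0 ≈ 0.0563.

0.0563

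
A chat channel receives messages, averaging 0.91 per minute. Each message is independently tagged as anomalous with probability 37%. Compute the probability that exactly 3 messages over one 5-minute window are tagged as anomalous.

0.1477

Thinning: the messages that are tagged as anomalous themselves form a Poisson process with rate 0.37 × 0.91 = 0.3367 per minute.
Over the interval, μ = 0.3367 × 5 = 1.6835 (a 5-minute window = 5 minutes).
P(N = 3) = e^(−1.6835) · 1.6835^3/3! ≈ 0.1477.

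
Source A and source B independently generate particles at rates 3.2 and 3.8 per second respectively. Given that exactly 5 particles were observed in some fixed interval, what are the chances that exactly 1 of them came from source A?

Given the total, each event is independently from source A with probability p = λ_A/(λ_A+λ_B) = 3.2/7 ≈ 0.4571.
So K ~ Binomial(5, 3.2/7): P(K = 1) = C(5,1) · (3.2/7)^1 · (3.8/7)^4 ≈ 0.1985.

0.1985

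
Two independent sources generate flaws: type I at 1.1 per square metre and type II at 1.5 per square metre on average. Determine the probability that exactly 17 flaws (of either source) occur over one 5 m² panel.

Independent Poisson processes superpose: combined rate λ = 1.1 + 1.5 = 2.6 per square metre.
Over the interval, μ = 2.6 × 5 = 13 (a 5 m² panel = 5 square metres).
P(N = 17) = e^(−13) · 13^17/17! ≈ 0.0550.

0.0550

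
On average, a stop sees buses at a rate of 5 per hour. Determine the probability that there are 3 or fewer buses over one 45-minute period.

0.4838

Over the interval, μ = 5 × 0.75 = 3.75 (a 45-minute period = 0.75 hours).
P(N ≤ 3) = Σ_{j=0}^{3} e^(−μ) μ^j/j! ≈ 0.4838.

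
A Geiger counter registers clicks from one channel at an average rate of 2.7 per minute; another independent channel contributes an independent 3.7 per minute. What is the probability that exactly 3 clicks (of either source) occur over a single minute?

Independent Poisson processes superpose: combined rate λ = 2.7 + 3.7 = 6.4 per minute.
So μ = 6.4.
P(N = 3) = e^(−6.4) · 6.4^3/3! ≈ 0.0726.

0.0726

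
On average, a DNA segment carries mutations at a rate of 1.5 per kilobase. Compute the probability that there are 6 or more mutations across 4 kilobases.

Over the interval, μ = 1.5 × 4 = 6 (4 kilobases).
P(N ≥ 6) = 1 − P(N ≤ 5) = 1 − Σ_{j=0}^{5} e^(−μ) μ^j/j! ≈ 0.5543.

0.5543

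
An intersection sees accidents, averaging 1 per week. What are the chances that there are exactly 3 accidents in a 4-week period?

Over the interval, μ = 1 × 4 = 4 (a 4-week period = 4 weeks).
P(N = 3) = e^(−μ) μ^3/3! = e^(−4) · 4^3/6 ≈ 0.1954.

0.1954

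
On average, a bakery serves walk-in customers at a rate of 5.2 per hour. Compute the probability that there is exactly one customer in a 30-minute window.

0.1931

Over the interval, μ = 5.2 × 0.5 = 2.6 (a 30-minute window = 0.5 hours).
P(N = 1) = e^(−μ) μ^1/1! = e^(−2.6) · 2.6^1/1 ≈ 0.1931.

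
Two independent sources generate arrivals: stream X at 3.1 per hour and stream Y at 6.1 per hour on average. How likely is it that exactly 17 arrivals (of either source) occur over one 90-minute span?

Independent Poisson processes superpose: combined rate λ = 3.1 + 6.1 = 9.2 per hour.
Over the interval, μ = 9.2 × 1.5 = 13.8 (a 90-minute span = 1.5 hours).
P(N = 17) = e^(−13.8) · 13.8^17/17! ≈ 0.0682.

0.0682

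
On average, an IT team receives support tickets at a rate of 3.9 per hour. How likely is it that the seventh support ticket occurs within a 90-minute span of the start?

0.3696

Over the interval, μ = 3.9 × 1.5 = 5.85 (a 90-minute span = 1.5 hours).
The seventh arrival falls in the interval iff at least 7 events occur there: P(S_7 ≤ t) = P(N ≥ 7) = 1 − P(N ≤ 6) ≈ 0.3696.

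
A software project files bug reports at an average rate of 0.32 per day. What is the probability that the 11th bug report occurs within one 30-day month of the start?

Over the interval, μ = 0.32 × 30 = 9.6 (a 30-day month = 30 days).
The 11th arrival falls in the interval iff at least 11 events occur there: P(S_11 ≤ t) = P(N ≥ 11) = 1 − P(N ≤ 10) ≈ 0.3671.

0.3671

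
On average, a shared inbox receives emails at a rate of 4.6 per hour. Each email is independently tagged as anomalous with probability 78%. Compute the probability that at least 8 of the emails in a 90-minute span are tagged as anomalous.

Thinning: the emails that are tagged as anomalous themselves form a Poisson process with rate 0.78 × 4.6 = 3.588 per hour.
Over the interval, μ = 3.588 × 1.5 = 5.382 (a 90-minute span = 1.5 hours).
P(N ≥ 8) = 1 − P(N ≤ 7) ≈ 0.1762.

0.1762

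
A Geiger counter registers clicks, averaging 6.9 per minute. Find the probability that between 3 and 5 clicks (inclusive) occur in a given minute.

With mean μ = 6.9 per minute,
P(3 ≤ N ≤ 5) = Σ_{j=3}^{5} e^(−6.9) · 6.9^j/j! ≈ 0.2817.

0.2817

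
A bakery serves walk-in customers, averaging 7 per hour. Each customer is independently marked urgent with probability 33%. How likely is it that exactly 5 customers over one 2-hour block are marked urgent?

Thinning: the customers that are marked urgent themselves form a Poisson process with rate 0.33 × 7 = 2.31 per hour.
Over the interval, μ = 2.31 × 2 = 4.62 (a 2-hour block = 2 hours).
P(N = 5) = e^(−4.62) · 4.62^5/5! ≈ 0.1728.

0.1728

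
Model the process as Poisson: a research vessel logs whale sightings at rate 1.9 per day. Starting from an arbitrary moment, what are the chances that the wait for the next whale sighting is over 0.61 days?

The wait for the next event is exponential with rate λ = 1.9 per day.
P(T > 0.61) = e^(−λt) = e^(−1.9 × 0.61) = e^(−1.159) ≈ 0.3138.

0.3138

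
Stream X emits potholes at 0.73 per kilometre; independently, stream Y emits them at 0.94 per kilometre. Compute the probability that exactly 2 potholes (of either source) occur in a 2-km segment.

0.1977

Independent Poisson processes superpose: combined rate λ = 0.73 + 0.94 = 1.67 per kilometre.
Over the interval, μ = 1.67 × 2 = 3.34 (a 2-km segment = 2 kilometres).
P(N = 2) = e^(−3.34) · 3.34^2/2! ≈ 0.1977.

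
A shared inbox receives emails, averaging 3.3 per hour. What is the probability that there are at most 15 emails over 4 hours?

0.7456

Over the interval, μ = 3.3 × 4 = 13.2 (4 hours).
P(N ≤ 15) = Σ_{j=0}^{15} e^(−μ) μ^j/j! ≈ 0.7456.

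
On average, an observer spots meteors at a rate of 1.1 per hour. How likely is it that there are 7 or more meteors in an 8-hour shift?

0.7744

Over the interval, μ = 1.1 × 8 = 8.8 (an 8-hour shift = 8 hours).
P(N ≥ 7) = 1 − P(N ≤ 6) = 1 − Σ_{j=0}^{6} e^(−μ) μ^j/j! ≈ 0.7744.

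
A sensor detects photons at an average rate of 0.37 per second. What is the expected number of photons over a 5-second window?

E[N] = λt = 0.37 × 5 = 1.85 (a 5-second window = 5 seconds).

1.85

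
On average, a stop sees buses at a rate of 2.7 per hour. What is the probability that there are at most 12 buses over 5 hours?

0.4093

Over the interval, μ = 2.7 × 5 = 13.5 (5 hours).
P(N ≤ 12) = Σ_{j=0}^{12} e^(−μ) μ^j/j! ≈ 0.4093.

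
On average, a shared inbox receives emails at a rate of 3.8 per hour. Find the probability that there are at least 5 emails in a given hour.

With mean μ = 3.8 per hour,
P(N ≥ 5) = 1 − P(N ≤ 4) = 1 − Σ_{j=0}^{4} e^(−μ) μ^j/j! ≈ 0.3322.

0.3322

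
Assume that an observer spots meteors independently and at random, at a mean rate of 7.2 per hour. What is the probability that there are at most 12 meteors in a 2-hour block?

0.3203

Over the interval, μ = 7.2 × 2 = 14.4 (a 2-hour block = 2 hours).
P(N ≤ 12) = Σ_{j=0}^{12} e^(−μ) μ^j/j! ≈ 0.3203.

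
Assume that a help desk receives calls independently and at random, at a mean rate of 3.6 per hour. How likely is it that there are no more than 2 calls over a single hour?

With mean μ = 3.6 per hour,
P(N ≤ 2) = Σ_{j=0}^{2} e^(−μ) μ^j/j! ≈ 0.3027.

0.3027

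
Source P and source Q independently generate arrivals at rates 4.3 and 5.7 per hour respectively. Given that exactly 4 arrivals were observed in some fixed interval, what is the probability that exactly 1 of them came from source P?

0.3185

Given the total, each event is independently from source P with probability p = λ_P/(λ_P+λ_Q) = 4.3/10 = 0.4300.
So K ~ Binomial(4, 4.3/10): P(K = 1) = C(4,1) · (4.3/10)^1 · (5.7/10)^3 ≈ 0.3185.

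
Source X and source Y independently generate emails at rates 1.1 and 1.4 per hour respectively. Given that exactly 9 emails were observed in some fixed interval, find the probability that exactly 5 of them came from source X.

Given the total, each event is independently from source X with probability p = λ_X/(λ_X+λ_Y) = 1.1/2.5 = 0.4400.
So K ~ Binomial(9, 1.1/2.5): P(K = 5) = C(9,5) · (1.1/2.5)^5 · (1.4/2.5)^4 ≈ 0.2044.

0.2044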